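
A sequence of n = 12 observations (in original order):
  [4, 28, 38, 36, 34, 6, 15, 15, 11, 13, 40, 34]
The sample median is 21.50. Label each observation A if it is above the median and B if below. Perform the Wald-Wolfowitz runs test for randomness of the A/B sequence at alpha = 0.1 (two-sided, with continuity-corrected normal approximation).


Step 1: Compute median = 21.50; label A = above, B = below.
Labels in order: BAAAABBBBBAA  (n_A = 6, n_B = 6)
Step 2: Count runs R = 4.
Step 3: Under H0 (random ordering), E[R] = 2*n_A*n_B/(n_A+n_B) + 1 = 2*6*6/12 + 1 = 7.0000.
        Var[R] = 2*n_A*n_B*(2*n_A*n_B - n_A - n_B) / ((n_A+n_B)^2 * (n_A+n_B-1)) = 4320/1584 = 2.7273.
        SD[R] = 1.6514.
Step 4: Continuity-corrected z = (R + 0.5 - E[R]) / SD[R] = (4 + 0.5 - 7.0000) / 1.6514 = -1.5138.
Step 5: Two-sided p-value via normal approximation = 2*(1 - Phi(|z|)) = 0.130070.
Step 6: alpha = 0.1. fail to reject H0.

R = 4, z = -1.5138, p = 0.130070, fail to reject H0.


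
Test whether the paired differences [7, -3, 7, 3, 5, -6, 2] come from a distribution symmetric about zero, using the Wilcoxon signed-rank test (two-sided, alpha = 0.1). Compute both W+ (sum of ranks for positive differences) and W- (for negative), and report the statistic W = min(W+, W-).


Step 1: Drop any zero differences (none here) and take |d_i|.
|d| = [7, 3, 7, 3, 5, 6, 2]
Step 2: Midrank |d_i| (ties get averaged ranks).
ranks: |7|->6.5, |3|->2.5, |7|->6.5, |3|->2.5, |5|->4, |6|->5, |2|->1
Step 3: Attach original signs; sum ranks with positive sign and with negative sign.
W+ = 6.5 + 6.5 + 2.5 + 4 + 1 = 20.5
W- = 2.5 + 5 = 7.5
(Check: W+ + W- = 28 should equal n(n+1)/2 = 28.)
Step 4: Test statistic W = min(W+, W-) = 7.5.
Step 5: Ties in |d|, so use the tie-corrected normal approximation.
        E[W] = n(n+1)/4 = 7*8/4 = 14.
        Tie groups: |d|=3 (t=2), |d|=7 (t=2); sum(t^3 - t) = 12.
        Var[W] = n(n+1)(2n+1)/24 - sum(t^3-t)/48 = 840/24 - 12/48 = 34.75.
        z = (W - E[W]) / sqrt(Var[W]) = (7.5 - 14) / 5.8949 = -1.1026.
        Two-sided p = 2*Phi(z) = 0.270181.
Step 6: alpha = 0.1. fail to reject H0.

W+ = 20.5, W- = 7.5, W = min = 7.5, p = 0.270181, fail to reject H0.


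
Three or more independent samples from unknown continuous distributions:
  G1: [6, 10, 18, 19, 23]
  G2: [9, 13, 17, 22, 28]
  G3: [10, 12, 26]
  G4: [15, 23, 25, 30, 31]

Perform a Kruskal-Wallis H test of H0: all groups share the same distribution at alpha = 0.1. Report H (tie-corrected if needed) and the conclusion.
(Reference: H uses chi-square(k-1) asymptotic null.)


Step 1: Combine all N = 18 observations and assign midranks.
sorted (value, group, rank): (6,G1,1), (9,G2,2), (10,G1,3.5), (10,G3,3.5), (12,G3,5), (13,G2,6), (15,G4,7), (17,G2,8), (18,G1,9), (19,G1,10), (22,G2,11), (23,G1,12.5), (23,G4,12.5), (25,G4,14), (26,G3,15), (28,G2,16), (30,G4,17), (31,G4,18)
Step 2: Sum ranks within each group.
R_1 = 36 (n_1 = 5)
R_2 = 43 (n_2 = 5)
R_3 = 23.5 (n_3 = 3)
R_4 = 68.5 (n_4 = 5)
Step 3: H = 12/(N(N+1)) * sum(R_i^2/n_i) - 3(N+1)
     = 12/(18*19) * (36^2/5 + 43^2/5 + 23.5^2/3 + 68.5^2/5) - 3*19
     = 0.035088 * 1751.53 - 57
     = 4.457310.
Step 4: Ties present; correction factor C = 1 - 12/(18^3 - 18) = 0.997936. Corrected H = 4.457310 / 0.997936 = 4.466529.
Step 5: Under H0, H ~ chi^2(3); p-value = 0.215295.
Step 6: alpha = 0.1. fail to reject H0.

H = 4.4665, df = 3, p = 0.215295, fail to reject H0.


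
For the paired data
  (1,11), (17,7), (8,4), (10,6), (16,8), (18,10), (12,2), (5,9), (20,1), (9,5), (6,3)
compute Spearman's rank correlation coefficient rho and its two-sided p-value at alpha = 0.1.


Step 1: Rank x and y separately (midranks; no ties here).
rank(x): 1->1, 17->9, 8->4, 10->6, 16->8, 18->10, 12->7, 5->2, 20->11, 9->5, 6->3
rank(y): 11->11, 7->7, 4->4, 6->6, 8->8, 10->10, 2->2, 9->9, 1->1, 5->5, 3->3
Step 2: d_i = R_x(i) - R_y(i); compute d_i^2.
  (1-11)^2=100, (9-7)^2=4, (4-4)^2=0, (6-6)^2=0, (8-8)^2=0, (10-10)^2=0, (7-2)^2=25, (2-9)^2=49, (11-1)^2=100, (5-5)^2=0, (3-3)^2=0
sum(d^2) = 278.
Step 3: rho = 1 - 6*278 / (11*(11^2 - 1)) = 1 - 1668/1320 = -0.263636.
Step 4: Under H0, t = rho * sqrt((n-2)/(1-rho^2)) = -0.8199 ~ t(9).
Step 5: Two-sided p-value from the t-distribution with 9 df = 0.433441.
Step 6: alpha = 0.1. fail to reject H0.

rho = -0.2636, p = 0.433441, fail to reject H0 at alpha = 0.1.


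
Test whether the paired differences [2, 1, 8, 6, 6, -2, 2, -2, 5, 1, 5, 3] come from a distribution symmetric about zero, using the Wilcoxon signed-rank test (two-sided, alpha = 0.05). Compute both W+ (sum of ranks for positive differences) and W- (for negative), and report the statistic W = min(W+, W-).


Step 1: Drop any zero differences (none here) and take |d_i|.
|d| = [2, 1, 8, 6, 6, 2, 2, 2, 5, 1, 5, 3]
Step 2: Midrank |d_i| (ties get averaged ranks).
ranks: |2|->4.5, |1|->1.5, |8|->12, |6|->10.5, |6|->10.5, |2|->4.5, |2|->4.5, |2|->4.5, |5|->8.5, |1|->1.5, |5|->8.5, |3|->7
Step 3: Attach original signs; sum ranks with positive sign and with negative sign.
W+ = 4.5 + 1.5 + 12 + 10.5 + 10.5 + 4.5 + 8.5 + 1.5 + 8.5 + 7 = 69
W- = 4.5 + 4.5 = 9
(Check: W+ + W- = 78 should equal n(n+1)/2 = 78.)
Step 4: Test statistic W = min(W+, W-) = 9.
Step 5: Ties in |d|, so use the tie-corrected normal approximation.
        E[W] = n(n+1)/4 = 12*13/4 = 39.
        Tie groups: |d|=1 (t=2), |d|=2 (t=4), |d|=5 (t=2), |d|=6 (t=2); sum(t^3 - t) = 78.
        Var[W] = n(n+1)(2n+1)/24 - sum(t^3-t)/48 = 3900/24 - 78/48 = 160.875.
        z = (W - E[W]) / sqrt(Var[W]) = (9 - 39) / 12.6837 = -2.3652.
        Two-sided p = 2*Phi(z) = 0.018018.
Step 6: alpha = 0.05. reject H0.

W+ = 69, W- = 9, W = min = 9, p = 0.018018, reject H0.


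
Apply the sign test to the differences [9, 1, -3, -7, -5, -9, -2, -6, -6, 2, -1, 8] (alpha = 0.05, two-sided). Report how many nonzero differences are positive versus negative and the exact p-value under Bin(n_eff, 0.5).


Step 1: Discard zero differences. Original n = 12; n_eff = number of nonzero differences = 12.
Nonzero differences (with sign): +9, +1, -3, -7, -5, -9, -2, -6, -6, +2, -1, +8
Step 2: Count signs: positive = 4, negative = 8.
Step 3: Under H0: P(positive) = 0.5, so the number of positives S ~ Bin(12, 0.5).
Step 4: Two-sided exact p-value = sum of Bin(12,0.5) probabilities at or below the observed probability = 0.387695.
Step 5: alpha = 0.05. fail to reject H0.

n_eff = 12, pos = 4, neg = 8, p = 0.387695, fail to reject H0.


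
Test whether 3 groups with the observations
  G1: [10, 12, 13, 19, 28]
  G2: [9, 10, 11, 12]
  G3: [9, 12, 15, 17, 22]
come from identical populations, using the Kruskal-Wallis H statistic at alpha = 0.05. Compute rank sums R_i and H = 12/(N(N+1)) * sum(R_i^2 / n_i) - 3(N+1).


Step 1: Combine all N = 14 observations and assign midranks.
sorted (value, group, rank): (9,G2,1.5), (9,G3,1.5), (10,G1,3.5), (10,G2,3.5), (11,G2,5), (12,G1,7), (12,G2,7), (12,G3,7), (13,G1,9), (15,G3,10), (17,G3,11), (19,G1,12), (22,G3,13), (28,G1,14)
Step 2: Sum ranks within each group.
R_1 = 45.5 (n_1 = 5)
R_2 = 17 (n_2 = 4)
R_3 = 42.5 (n_3 = 5)
Step 3: H = 12/(N(N+1)) * sum(R_i^2/n_i) - 3(N+1)
     = 12/(14*15) * (45.5^2/5 + 17^2/4 + 42.5^2/5) - 3*15
     = 0.057143 * 847.55 - 45
     = 3.431429.
Step 4: Ties present; correction factor C = 1 - 36/(14^3 - 14) = 0.986813. Corrected H = 3.431429 / 0.986813 = 3.477283.
Step 5: Under H0, H ~ chi^2(2); p-value = 0.175759.
Step 6: alpha = 0.05. fail to reject H0.

H = 3.4773, df = 2, p = 0.175759, fail to reject H0.


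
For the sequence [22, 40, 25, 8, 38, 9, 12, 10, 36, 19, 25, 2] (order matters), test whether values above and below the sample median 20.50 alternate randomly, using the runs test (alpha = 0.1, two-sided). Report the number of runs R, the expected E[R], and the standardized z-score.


Step 1: Compute median = 20.50; label A = above, B = below.
Labels in order: AAABABBBABAB  (n_A = 6, n_B = 6)
Step 2: Count runs R = 8.
Step 3: Under H0 (random ordering), E[R] = 2*n_A*n_B/(n_A+n_B) + 1 = 2*6*6/12 + 1 = 7.0000.
        Var[R] = 2*n_A*n_B*(2*n_A*n_B - n_A - n_B) / ((n_A+n_B)^2 * (n_A+n_B-1)) = 4320/1584 = 2.7273.
        SD[R] = 1.6514.
Step 4: Continuity-corrected z = (R - 0.5 - E[R]) / SD[R] = (8 - 0.5 - 7.0000) / 1.6514 = 0.3028.
Step 5: Two-sided p-value via normal approximation = 2*(1 - Phi(|z|)) = 0.762069.
Step 6: alpha = 0.1. fail to reject H0.

R = 8, z = 0.3028, p = 0.762069, fail to reject H0.


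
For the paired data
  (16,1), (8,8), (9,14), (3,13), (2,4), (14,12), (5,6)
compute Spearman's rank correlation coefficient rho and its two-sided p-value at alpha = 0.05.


Step 1: Rank x and y separately (midranks; no ties here).
rank(x): 16->7, 8->4, 9->5, 3->2, 2->1, 14->6, 5->3
rank(y): 1->1, 8->4, 14->7, 13->6, 4->2, 12->5, 6->3
Step 2: d_i = R_x(i) - R_y(i); compute d_i^2.
  (7-1)^2=36, (4-4)^2=0, (5-7)^2=4, (2-6)^2=16, (1-2)^2=1, (6-5)^2=1, (3-3)^2=0
sum(d^2) = 58.
Step 3: rho = 1 - 6*58 / (7*(7^2 - 1)) = 1 - 348/336 = -0.035714.
Step 4: Under H0, t = rho * sqrt((n-2)/(1-rho^2)) = -0.0799 ~ t(5).
Step 5: Two-sided p-value from the t-distribution with 5 df = 0.939408.
Step 6: alpha = 0.05. fail to reject H0.

rho = -0.0357, p = 0.939408, fail to reject H0 at alpha = 0.05.


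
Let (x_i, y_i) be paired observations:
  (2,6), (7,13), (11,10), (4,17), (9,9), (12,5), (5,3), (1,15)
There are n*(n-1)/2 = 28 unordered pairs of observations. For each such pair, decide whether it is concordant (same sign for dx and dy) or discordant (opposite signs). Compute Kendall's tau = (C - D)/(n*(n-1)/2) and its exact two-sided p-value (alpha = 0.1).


Step 1: Enumerate the 28 unordered pairs (i,j) with i<j and classify each by sign(x_j-x_i) * sign(y_j-y_i).
  (1,2):dx=+5,dy=+7->C; (1,3):dx=+9,dy=+4->C; (1,4):dx=+2,dy=+11->C; (1,5):dx=+7,dy=+3->C
  (1,6):dx=+10,dy=-1->D; (1,7):dx=+3,dy=-3->D; (1,8):dx=-1,dy=+9->D; (2,3):dx=+4,dy=-3->D
  (2,4):dx=-3,dy=+4->D; (2,5):dx=+2,dy=-4->D; (2,6):dx=+5,dy=-8->D; (2,7):dx=-2,dy=-10->C
  (2,8):dx=-6,dy=+2->D; (3,4):dx=-7,dy=+7->D; (3,5):dx=-2,dy=-1->C; (3,6):dx=+1,dy=-5->D
  (3,7):dx=-6,dy=-7->C; (3,8):dx=-10,dy=+5->D; (4,5):dx=+5,dy=-8->D; (4,6):dx=+8,dy=-12->D
  (4,7):dx=+1,dy=-14->D; (4,8):dx=-3,dy=-2->C; (5,6):dx=+3,dy=-4->D; (5,7):dx=-4,dy=-6->C
  (5,8):dx=-8,dy=+6->D; (6,7):dx=-7,dy=-2->C; (6,8):dx=-11,dy=+10->D; (7,8):dx=-4,dy=+12->D
Step 2: C = 10, D = 18, total pairs = 28.
Step 3: tau = (C - D)/(n(n-1)/2) = (10 - 18)/28 = -0.285714.
Step 4: Exact two-sided p-value (enumerate n! = 40320 permutations of y under H0): p = 0.398760.
Step 5: alpha = 0.1. fail to reject H0.

tau_b = -0.2857 (C=10, D=18), p = 0.398760, fail to reject H0.


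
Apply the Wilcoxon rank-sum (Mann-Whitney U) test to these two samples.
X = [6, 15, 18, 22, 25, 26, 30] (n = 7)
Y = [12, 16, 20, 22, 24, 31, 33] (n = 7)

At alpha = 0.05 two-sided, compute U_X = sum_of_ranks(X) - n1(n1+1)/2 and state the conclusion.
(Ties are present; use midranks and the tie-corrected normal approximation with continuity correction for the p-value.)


Step 1: Combine and sort all 14 observations; assign midranks.
sorted (value, group): (6,X), (12,Y), (15,X), (16,Y), (18,X), (20,Y), (22,X), (22,Y), (24,Y), (25,X), (26,X), (30,X), (31,Y), (33,Y)
ranks: 6->1, 12->2, 15->3, 16->4, 18->5, 20->6, 22->7.5, 22->7.5, 24->9, 25->10, 26->11, 30->12, 31->13, 33->14
Step 2: Rank sum for X: R1 = 1 + 3 + 5 + 7.5 + 10 + 11 + 12 = 49.5.
Step 3: U_X = R1 - n1(n1+1)/2 = 49.5 - 7*8/2 = 49.5 - 28 = 21.5.
       U_Y = n1*n2 - U_X = 49 - 21.5 = 27.5.
Step 4: Ties are present, so use the tie-corrected normal approximation (with continuity correction) for the p-value.
Step 5: p-value = 0.749128; compare to alpha = 0.05. fail to reject H0.

U_X = 21.5, p = 0.749128, fail to reject H0 at alpha = 0.05.


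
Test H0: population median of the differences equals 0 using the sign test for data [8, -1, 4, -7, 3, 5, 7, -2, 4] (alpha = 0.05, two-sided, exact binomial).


Step 1: Discard zero differences. Original n = 9; n_eff = number of nonzero differences = 9.
Nonzero differences (with sign): +8, -1, +4, -7, +3, +5, +7, -2, +4
Step 2: Count signs: positive = 6, negative = 3.
Step 3: Under H0: P(positive) = 0.5, so the number of positives S ~ Bin(9, 0.5).
Step 4: Two-sided exact p-value = sum of Bin(9,0.5) probabilities at or below the observed probability = 0.507812.
Step 5: alpha = 0.05. fail to reject H0.

n_eff = 9, pos = 6, neg = 3, p = 0.507812, fail to reject H0.


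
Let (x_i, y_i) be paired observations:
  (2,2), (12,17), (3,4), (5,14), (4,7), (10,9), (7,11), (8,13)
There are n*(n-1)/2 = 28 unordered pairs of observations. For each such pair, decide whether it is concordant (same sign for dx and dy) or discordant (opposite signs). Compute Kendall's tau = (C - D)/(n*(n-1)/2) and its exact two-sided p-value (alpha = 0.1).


Step 1: Enumerate the 28 unordered pairs (i,j) with i<j and classify each by sign(x_j-x_i) * sign(y_j-y_i).
  (1,2):dx=+10,dy=+15->C; (1,3):dx=+1,dy=+2->C; (1,4):dx=+3,dy=+12->C; (1,5):dx=+2,dy=+5->C
  (1,6):dx=+8,dy=+7->C; (1,7):dx=+5,dy=+9->C; (1,8):dx=+6,dy=+11->C; (2,3):dx=-9,dy=-13->C
  (2,4):dx=-7,dy=-3->C; (2,5):dx=-8,dy=-10->C; (2,6):dx=-2,dy=-8->C; (2,7):dx=-5,dy=-6->C
  (2,8):dx=-4,dy=-4->C; (3,4):dx=+2,dy=+10->C; (3,5):dx=+1,dy=+3->C; (3,6):dx=+7,dy=+5->C
  (3,7):dx=+4,dy=+7->C; (3,8):dx=+5,dy=+9->C; (4,5):dx=-1,dy=-7->C; (4,6):dx=+5,dy=-5->D
  (4,7):dx=+2,dy=-3->D; (4,8):dx=+3,dy=-1->D; (5,6):dx=+6,dy=+2->C; (5,7):dx=+3,dy=+4->C
  (5,8):dx=+4,dy=+6->C; (6,7):dx=-3,dy=+2->D; (6,8):dx=-2,dy=+4->D; (7,8):dx=+1,dy=+2->C
Step 2: C = 23, D = 5, total pairs = 28.
Step 3: tau = (C - D)/(n(n-1)/2) = (23 - 5)/28 = 0.642857.
Step 4: Exact two-sided p-value (enumerate n! = 40320 permutations of y under H0): p = 0.031151.
Step 5: alpha = 0.1. reject H0.

tau_b = 0.6429 (C=23, D=5), p = 0.031151, reject H0.


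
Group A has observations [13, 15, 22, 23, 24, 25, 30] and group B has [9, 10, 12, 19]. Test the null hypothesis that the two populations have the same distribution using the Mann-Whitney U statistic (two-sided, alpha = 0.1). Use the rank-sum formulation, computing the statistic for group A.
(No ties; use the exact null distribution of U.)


Step 1: Combine and sort all 11 observations; assign midranks.
sorted (value, group): (9,Y), (10,Y), (12,Y), (13,X), (15,X), (19,Y), (22,X), (23,X), (24,X), (25,X), (30,X)
ranks: 9->1, 10->2, 12->3, 13->4, 15->5, 19->6, 22->7, 23->8, 24->9, 25->10, 30->11
Step 2: Rank sum for X: R1 = 4 + 5 + 7 + 8 + 9 + 10 + 11 = 54.
Step 3: U_X = R1 - n1(n1+1)/2 = 54 - 7*8/2 = 54 - 28 = 26.
       U_Y = n1*n2 - U_X = 28 - 26 = 2.
Step 4: No ties, so the exact null distribution of U (based on enumerating the C(11,7) = 330 equally likely rank assignments) gives the two-sided p-value.
Step 5: p-value = 0.024242; compare to alpha = 0.1. reject H0.

U_X = 26, p = 0.024242, reject H0 at alpha = 0.1.


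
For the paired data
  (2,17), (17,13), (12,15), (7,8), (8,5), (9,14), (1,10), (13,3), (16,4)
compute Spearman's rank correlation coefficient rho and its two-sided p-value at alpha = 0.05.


Step 1: Rank x and y separately (midranks; no ties here).
rank(x): 2->2, 17->9, 12->6, 7->3, 8->4, 9->5, 1->1, 13->7, 16->8
rank(y): 17->9, 13->6, 15->8, 8->4, 5->3, 14->7, 10->5, 3->1, 4->2
Step 2: d_i = R_x(i) - R_y(i); compute d_i^2.
  (2-9)^2=49, (9-6)^2=9, (6-8)^2=4, (3-4)^2=1, (4-3)^2=1, (5-7)^2=4, (1-5)^2=16, (7-1)^2=36, (8-2)^2=36
sum(d^2) = 156.
Step 3: rho = 1 - 6*156 / (9*(9^2 - 1)) = 1 - 936/720 = -0.300000.
Step 4: Under H0, t = rho * sqrt((n-2)/(1-rho^2)) = -0.8321 ~ t(7).
Step 5: Two-sided p-value from the t-distribution with 7 df = 0.432845.
Step 6: alpha = 0.05. fail to reject H0.

rho = -0.3000, p = 0.432845, fail to reject H0 at alpha = 0.05.


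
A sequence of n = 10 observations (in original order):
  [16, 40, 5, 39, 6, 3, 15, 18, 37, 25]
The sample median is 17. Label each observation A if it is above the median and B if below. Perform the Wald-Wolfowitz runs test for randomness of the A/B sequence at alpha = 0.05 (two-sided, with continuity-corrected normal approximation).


Step 1: Compute median = 17; label A = above, B = below.
Labels in order: BABABBBAAA  (n_A = 5, n_B = 5)
Step 2: Count runs R = 6.
Step 3: Under H0 (random ordering), E[R] = 2*n_A*n_B/(n_A+n_B) + 1 = 2*5*5/10 + 1 = 6.0000.
        Var[R] = 2*n_A*n_B*(2*n_A*n_B - n_A - n_B) / ((n_A+n_B)^2 * (n_A+n_B-1)) = 2000/900 = 2.2222.
        SD[R] = 1.4907.
Step 4: R = E[R], so z = 0 with no continuity correction.
Step 5: Two-sided p-value via normal approximation = 2*(1 - Phi(|z|)) = 1.000000.
Step 6: alpha = 0.05. fail to reject H0.

R = 6, z = 0.0000, p = 1.000000, fail to reject H0.


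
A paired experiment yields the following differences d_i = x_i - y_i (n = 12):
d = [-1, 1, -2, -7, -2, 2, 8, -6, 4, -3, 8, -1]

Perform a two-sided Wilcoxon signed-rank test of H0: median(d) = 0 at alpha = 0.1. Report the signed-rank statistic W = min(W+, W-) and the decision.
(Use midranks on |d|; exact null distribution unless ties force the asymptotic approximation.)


Step 1: Drop any zero differences (none here) and take |d_i|.
|d| = [1, 1, 2, 7, 2, 2, 8, 6, 4, 3, 8, 1]
Step 2: Midrank |d_i| (ties get averaged ranks).
ranks: |1|->2, |1|->2, |2|->5, |7|->10, |2|->5, |2|->5, |8|->11.5, |6|->9, |4|->8, |3|->7, |8|->11.5, |1|->2
Step 3: Attach original signs; sum ranks with positive sign and with negative sign.
W+ = 2 + 5 + 11.5 + 8 + 11.5 = 38
W- = 2 + 5 + 10 + 5 + 9 + 7 + 2 = 40
(Check: W+ + W- = 78 should equal n(n+1)/2 = 78.)
Step 4: Test statistic W = min(W+, W-) = 38.
Step 5: Ties in |d|, so use the tie-corrected normal approximation.
        E[W] = n(n+1)/4 = 12*13/4 = 39.
        Tie groups: |d|=1 (t=3), |d|=2 (t=3), |d|=8 (t=2); sum(t^3 - t) = 54.
        Var[W] = n(n+1)(2n+1)/24 - sum(t^3-t)/48 = 3900/24 - 54/48 = 161.375.
        z = (W - E[W]) / sqrt(Var[W]) = (38 - 39) / 12.7033 = -0.0787.
        Two-sided p = 2*Phi(z) = 0.937256.
Step 6: alpha = 0.1. fail to reject H0.

W+ = 38, W- = 40, W = min = 38, p = 0.937256, fail to reject H0.


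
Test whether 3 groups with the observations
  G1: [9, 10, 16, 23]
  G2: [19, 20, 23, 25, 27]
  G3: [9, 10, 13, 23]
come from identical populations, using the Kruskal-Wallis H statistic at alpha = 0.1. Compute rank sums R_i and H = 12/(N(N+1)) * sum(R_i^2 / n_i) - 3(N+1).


Step 1: Combine all N = 13 observations and assign midranks.
sorted (value, group, rank): (9,G1,1.5), (9,G3,1.5), (10,G1,3.5), (10,G3,3.5), (13,G3,5), (16,G1,6), (19,G2,7), (20,G2,8), (23,G1,10), (23,G2,10), (23,G3,10), (25,G2,12), (27,G2,13)
Step 2: Sum ranks within each group.
R_1 = 21 (n_1 = 4)
R_2 = 50 (n_2 = 5)
R_3 = 20 (n_3 = 4)
Step 3: H = 12/(N(N+1)) * sum(R_i^2/n_i) - 3(N+1)
     = 12/(13*14) * (21^2/4 + 50^2/5 + 20^2/4) - 3*14
     = 0.065934 * 710.25 - 42
     = 4.829670.
Step 4: Ties present; correction factor C = 1 - 36/(13^3 - 13) = 0.983516. Corrected H = 4.829670 / 0.983516 = 4.910615.
Step 5: Under H0, H ~ chi^2(2); p-value = 0.085837.
Step 6: alpha = 0.1. reject H0.

H = 4.9106, df = 2, p = 0.085837, reject H0.


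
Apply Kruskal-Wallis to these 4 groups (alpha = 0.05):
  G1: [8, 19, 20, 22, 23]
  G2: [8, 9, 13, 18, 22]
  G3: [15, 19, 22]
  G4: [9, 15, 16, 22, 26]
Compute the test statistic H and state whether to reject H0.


Step 1: Combine all N = 18 observations and assign midranks.
sorted (value, group, rank): (8,G1,1.5), (8,G2,1.5), (9,G2,3.5), (9,G4,3.5), (13,G2,5), (15,G3,6.5), (15,G4,6.5), (16,G4,8), (18,G2,9), (19,G1,10.5), (19,G3,10.5), (20,G1,12), (22,G1,14.5), (22,G2,14.5), (22,G3,14.5), (22,G4,14.5), (23,G1,17), (26,G4,18)
Step 2: Sum ranks within each group.
R_1 = 55.5 (n_1 = 5)
R_2 = 33.5 (n_2 = 5)
R_3 = 31.5 (n_3 = 3)
R_4 = 50.5 (n_4 = 5)
Step 3: H = 12/(N(N+1)) * sum(R_i^2/n_i) - 3(N+1)
     = 12/(18*19) * (55.5^2/5 + 33.5^2/5 + 31.5^2/3 + 50.5^2/5) - 3*19
     = 0.035088 * 1681.3 - 57
     = 1.992982.
Step 4: Ties present; correction factor C = 1 - 84/(18^3 - 18) = 0.985552. Corrected H = 1.992982 / 0.985552 = 2.022199.
Step 5: Under H0, H ~ chi^2(3); p-value = 0.567812.
Step 6: alpha = 0.05. fail to reject H0.

H = 2.0222, df = 3, p = 0.567812, fail to reject H0.


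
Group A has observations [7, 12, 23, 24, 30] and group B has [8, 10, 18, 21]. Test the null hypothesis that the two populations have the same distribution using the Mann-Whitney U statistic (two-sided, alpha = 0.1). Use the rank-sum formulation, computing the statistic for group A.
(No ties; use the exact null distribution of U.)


Step 1: Combine and sort all 9 observations; assign midranks.
sorted (value, group): (7,X), (8,Y), (10,Y), (12,X), (18,Y), (21,Y), (23,X), (24,X), (30,X)
ranks: 7->1, 8->2, 10->3, 12->4, 18->5, 21->6, 23->7, 24->8, 30->9
Step 2: Rank sum for X: R1 = 1 + 4 + 7 + 8 + 9 = 29.
Step 3: U_X = R1 - n1(n1+1)/2 = 29 - 5*6/2 = 29 - 15 = 14.
       U_Y = n1*n2 - U_X = 20 - 14 = 6.
Step 4: No ties, so the exact null distribution of U (based on enumerating the C(9,5) = 126 equally likely rank assignments) gives the two-sided p-value.
Step 5: p-value = 0.412698; compare to alpha = 0.1. fail to reject H0.

U_X = 14, p = 0.412698, fail to reject H0 at alpha = 0.1.


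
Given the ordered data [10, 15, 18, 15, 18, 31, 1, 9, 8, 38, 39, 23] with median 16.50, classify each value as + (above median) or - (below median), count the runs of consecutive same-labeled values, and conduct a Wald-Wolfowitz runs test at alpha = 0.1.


Step 1: Compute median = 16.50; label A = above, B = below.
Labels in order: BBABAABBBAAA  (n_A = 6, n_B = 6)
Step 2: Count runs R = 6.
Step 3: Under H0 (random ordering), E[R] = 2*n_A*n_B/(n_A+n_B) + 1 = 2*6*6/12 + 1 = 7.0000.
        Var[R] = 2*n_A*n_B*(2*n_A*n_B - n_A - n_B) / ((n_A+n_B)^2 * (n_A+n_B-1)) = 4320/1584 = 2.7273.
        SD[R] = 1.6514.
Step 4: Continuity-corrected z = (R + 0.5 - E[R]) / SD[R] = (6 + 0.5 - 7.0000) / 1.6514 = -0.3028.
Step 5: Two-sided p-value via normal approximation = 2*(1 - Phi(|z|)) = 0.762069.
Step 6: alpha = 0.1. fail to reject H0.

R = 6, z = -0.3028, p = 0.762069, fail to reject H0.


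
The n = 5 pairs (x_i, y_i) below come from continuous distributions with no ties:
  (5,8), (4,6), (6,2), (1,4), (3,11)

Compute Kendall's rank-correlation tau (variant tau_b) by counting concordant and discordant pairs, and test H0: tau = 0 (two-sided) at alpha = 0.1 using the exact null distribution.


Step 1: Enumerate the 10 unordered pairs (i,j) with i<j and classify each by sign(x_j-x_i) * sign(y_j-y_i).
  (1,2):dx=-1,dy=-2->C; (1,3):dx=+1,dy=-6->D; (1,4):dx=-4,dy=-4->C; (1,5):dx=-2,dy=+3->D
  (2,3):dx=+2,dy=-4->D; (2,4):dx=-3,dy=-2->C; (2,5):dx=-1,dy=+5->D; (3,4):dx=-5,dy=+2->D
  (3,5):dx=-3,dy=+9->D; (4,5):dx=+2,dy=+7->C
Step 2: C = 4, D = 6, total pairs = 10.
Step 3: tau = (C - D)/(n(n-1)/2) = (4 - 6)/10 = -0.200000.
Step 4: Exact two-sided p-value (enumerate n! = 120 permutations of y under H0): p = 0.816667.
Step 5: alpha = 0.1. fail to reject H0.

tau_b = -0.2000 (C=4, D=6), p = 0.816667, fail to reject H0.


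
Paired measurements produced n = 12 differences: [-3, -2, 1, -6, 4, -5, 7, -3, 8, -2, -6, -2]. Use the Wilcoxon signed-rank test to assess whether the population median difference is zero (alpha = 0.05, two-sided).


Step 1: Drop any zero differences (none here) and take |d_i|.
|d| = [3, 2, 1, 6, 4, 5, 7, 3, 8, 2, 6, 2]
Step 2: Midrank |d_i| (ties get averaged ranks).
ranks: |3|->5.5, |2|->3, |1|->1, |6|->9.5, |4|->7, |5|->8, |7|->11, |3|->5.5, |8|->12, |2|->3, |6|->9.5, |2|->3
Step 3: Attach original signs; sum ranks with positive sign and with negative sign.
W+ = 1 + 7 + 11 + 12 = 31
W- = 5.5 + 3 + 9.5 + 8 + 5.5 + 3 + 9.5 + 3 = 47
(Check: W+ + W- = 78 should equal n(n+1)/2 = 78.)
Step 4: Test statistic W = min(W+, W-) = 31.
Step 5: Ties in |d|, so use the tie-corrected normal approximation.
        E[W] = n(n+1)/4 = 12*13/4 = 39.
        Tie groups: |d|=2 (t=3), |d|=3 (t=2), |d|=6 (t=2); sum(t^3 - t) = 36.
        Var[W] = n(n+1)(2n+1)/24 - sum(t^3-t)/48 = 3900/24 - 36/48 = 161.75.
        z = (W - E[W]) / sqrt(Var[W]) = (31 - 39) / 12.7181 = -0.6290.
        Two-sided p = 2*Phi(z) = 0.529333.
Step 6: alpha = 0.05. fail to reject H0.

W+ = 31, W- = 47, W = min = 31, p = 0.529333, fail to reject H0.


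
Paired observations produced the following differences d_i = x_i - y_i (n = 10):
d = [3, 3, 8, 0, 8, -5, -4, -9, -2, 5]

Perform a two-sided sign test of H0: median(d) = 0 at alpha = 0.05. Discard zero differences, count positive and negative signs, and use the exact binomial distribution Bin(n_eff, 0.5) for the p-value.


Step 1: Discard zero differences. Original n = 10; n_eff = number of nonzero differences = 9.
Nonzero differences (with sign): +3, +3, +8, +8, -5, -4, -9, -2, +5
Step 2: Count signs: positive = 5, negative = 4.
Step 3: Under H0: P(positive) = 0.5, so the number of positives S ~ Bin(9, 0.5).
Step 4: Two-sided exact p-value = sum of Bin(9,0.5) probabilities at or below the observed probability = 1.000000.
Step 5: alpha = 0.05. fail to reject H0.

n_eff = 9, pos = 5, neg = 4, p = 1.000000, fail to reject H0.


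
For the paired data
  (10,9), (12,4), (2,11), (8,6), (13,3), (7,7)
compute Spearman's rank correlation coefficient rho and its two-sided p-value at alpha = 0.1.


Step 1: Rank x and y separately (midranks; no ties here).
rank(x): 10->4, 12->5, 2->1, 8->3, 13->6, 7->2
rank(y): 9->5, 4->2, 11->6, 6->3, 3->1, 7->4
Step 2: d_i = R_x(i) - R_y(i); compute d_i^2.
  (4-5)^2=1, (5-2)^2=9, (1-6)^2=25, (3-3)^2=0, (6-1)^2=25, (2-4)^2=4
sum(d^2) = 64.
Step 3: rho = 1 - 6*64 / (6*(6^2 - 1)) = 1 - 384/210 = -0.828571.
Step 4: Under H0, t = rho * sqrt((n-2)/(1-rho^2)) = -2.9598 ~ t(4).
Step 5: Two-sided p-value from the t-distribution with 4 df = 0.041563.
Step 6: alpha = 0.1. reject H0.

rho = -0.8286, p = 0.041563, reject H0 at alpha = 0.1.


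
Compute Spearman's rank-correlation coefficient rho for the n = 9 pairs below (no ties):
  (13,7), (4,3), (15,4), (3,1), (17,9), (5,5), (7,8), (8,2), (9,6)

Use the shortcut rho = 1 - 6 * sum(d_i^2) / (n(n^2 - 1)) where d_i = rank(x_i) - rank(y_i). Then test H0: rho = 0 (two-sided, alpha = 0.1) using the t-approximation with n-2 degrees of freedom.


Step 1: Rank x and y separately (midranks; no ties here).
rank(x): 13->7, 4->2, 15->8, 3->1, 17->9, 5->3, 7->4, 8->5, 9->6
rank(y): 7->7, 3->3, 4->4, 1->1, 9->9, 5->5, 8->8, 2->2, 6->6
Step 2: d_i = R_x(i) - R_y(i); compute d_i^2.
  (7-7)^2=0, (2-3)^2=1, (8-4)^2=16, (1-1)^2=0, (9-9)^2=0, (3-5)^2=4, (4-8)^2=16, (5-2)^2=9, (6-6)^2=0
sum(d^2) = 46.
Step 3: rho = 1 - 6*46 / (9*(9^2 - 1)) = 1 - 276/720 = 0.616667.
Step 4: Under H0, t = rho * sqrt((n-2)/(1-rho^2)) = 2.0725 ~ t(7).
Step 5: Two-sided p-value from the t-distribution with 7 df = 0.076929.
Step 6: alpha = 0.1. reject H0.

rho = 0.6167, p = 0.076929, reject H0 at alpha = 0.1.


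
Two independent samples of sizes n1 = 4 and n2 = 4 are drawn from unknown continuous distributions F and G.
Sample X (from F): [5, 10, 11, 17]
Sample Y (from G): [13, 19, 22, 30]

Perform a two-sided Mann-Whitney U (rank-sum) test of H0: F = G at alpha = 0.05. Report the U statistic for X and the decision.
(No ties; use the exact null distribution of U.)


Step 1: Combine and sort all 8 observations; assign midranks.
sorted (value, group): (5,X), (10,X), (11,X), (13,Y), (17,X), (19,Y), (22,Y), (30,Y)
ranks: 5->1, 10->2, 11->3, 13->4, 17->5, 19->6, 22->7, 30->8
Step 2: Rank sum for X: R1 = 1 + 2 + 3 + 5 = 11.
Step 3: U_X = R1 - n1(n1+1)/2 = 11 - 4*5/2 = 11 - 10 = 1.
       U_Y = n1*n2 - U_X = 16 - 1 = 15.
Step 4: No ties, so the exact null distribution of U (based on enumerating the C(8,4) = 70 equally likely rank assignments) gives the two-sided p-value.
Step 5: p-value = 0.057143; compare to alpha = 0.05. fail to reject H0.

U_X = 1, p = 0.057143, fail to reject H0 at alpha = 0.05.


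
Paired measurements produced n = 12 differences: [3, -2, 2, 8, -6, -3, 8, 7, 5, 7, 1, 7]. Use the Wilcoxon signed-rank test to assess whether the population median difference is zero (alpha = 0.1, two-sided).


Step 1: Drop any zero differences (none here) and take |d_i|.
|d| = [3, 2, 2, 8, 6, 3, 8, 7, 5, 7, 1, 7]
Step 2: Midrank |d_i| (ties get averaged ranks).
ranks: |3|->4.5, |2|->2.5, |2|->2.5, |8|->11.5, |6|->7, |3|->4.5, |8|->11.5, |7|->9, |5|->6, |7|->9, |1|->1, |7|->9
Step 3: Attach original signs; sum ranks with positive sign and with negative sign.
W+ = 4.5 + 2.5 + 11.5 + 11.5 + 9 + 6 + 9 + 1 + 9 = 64
W- = 2.5 + 7 + 4.5 = 14
(Check: W+ + W- = 78 should equal n(n+1)/2 = 78.)
Step 4: Test statistic W = min(W+, W-) = 14.
Step 5: Ties in |d|, so use the tie-corrected normal approximation.
        E[W] = n(n+1)/4 = 12*13/4 = 39.
        Tie groups: |d|=2 (t=2), |d|=3 (t=2), |d|=7 (t=3), |d|=8 (t=2); sum(t^3 - t) = 42.
        Var[W] = n(n+1)(2n+1)/24 - sum(t^3-t)/48 = 3900/24 - 42/48 = 161.625.
        z = (W - E[W]) / sqrt(Var[W]) = (14 - 39) / 12.7132 = -1.9665.
        Two-sided p = 2*Phi(z) = 0.049245.
Step 6: alpha = 0.1. reject H0.

W+ = 64, W- = 14, W = min = 14, p = 0.049245, reject H0.


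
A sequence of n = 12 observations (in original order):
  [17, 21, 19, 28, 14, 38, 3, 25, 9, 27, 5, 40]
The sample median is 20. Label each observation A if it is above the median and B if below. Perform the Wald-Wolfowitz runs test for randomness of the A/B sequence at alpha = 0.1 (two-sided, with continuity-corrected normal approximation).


Step 1: Compute median = 20; label A = above, B = below.
Labels in order: BABABABABABA  (n_A = 6, n_B = 6)
Step 2: Count runs R = 12.
Step 3: Under H0 (random ordering), E[R] = 2*n_A*n_B/(n_A+n_B) + 1 = 2*6*6/12 + 1 = 7.0000.
        Var[R] = 2*n_A*n_B*(2*n_A*n_B - n_A - n_B) / ((n_A+n_B)^2 * (n_A+n_B-1)) = 4320/1584 = 2.7273.
        SD[R] = 1.6514.
Step 4: Continuity-corrected z = (R - 0.5 - E[R]) / SD[R] = (12 - 0.5 - 7.0000) / 1.6514 = 2.7249.
Step 5: Two-sided p-value via normal approximation = 2*(1 - Phi(|z|)) = 0.006432.
Step 6: alpha = 0.1. reject H0.

R = 12, z = 2.7249, p = 0.006432, reject H0.


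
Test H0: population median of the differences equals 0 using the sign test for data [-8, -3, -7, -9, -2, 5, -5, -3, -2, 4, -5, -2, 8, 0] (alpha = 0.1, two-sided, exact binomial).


Step 1: Discard zero differences. Original n = 14; n_eff = number of nonzero differences = 13.
Nonzero differences (with sign): -8, -3, -7, -9, -2, +5, -5, -3, -2, +4, -5, -2, +8
Step 2: Count signs: positive = 3, negative = 10.
Step 3: Under H0: P(positive) = 0.5, so the number of positives S ~ Bin(13, 0.5).
Step 4: Two-sided exact p-value = sum of Bin(13,0.5) probabilities at or below the observed probability = 0.092285.
Step 5: alpha = 0.1. reject H0.

n_eff = 13, pos = 3, neg = 10, p = 0.092285, reject H0.


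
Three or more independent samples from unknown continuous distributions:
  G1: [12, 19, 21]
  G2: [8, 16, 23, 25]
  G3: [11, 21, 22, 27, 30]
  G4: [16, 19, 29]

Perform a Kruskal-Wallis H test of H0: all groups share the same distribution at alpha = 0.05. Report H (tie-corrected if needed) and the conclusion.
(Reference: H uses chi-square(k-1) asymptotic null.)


Step 1: Combine all N = 15 observations and assign midranks.
sorted (value, group, rank): (8,G2,1), (11,G3,2), (12,G1,3), (16,G2,4.5), (16,G4,4.5), (19,G1,6.5), (19,G4,6.5), (21,G1,8.5), (21,G3,8.5), (22,G3,10), (23,G2,11), (25,G2,12), (27,G3,13), (29,G4,14), (30,G3,15)
Step 2: Sum ranks within each group.
R_1 = 18 (n_1 = 3)
R_2 = 28.5 (n_2 = 4)
R_3 = 48.5 (n_3 = 5)
R_4 = 25 (n_4 = 3)
Step 3: H = 12/(N(N+1)) * sum(R_i^2/n_i) - 3(N+1)
     = 12/(15*16) * (18^2/3 + 28.5^2/4 + 48.5^2/5 + 25^2/3) - 3*16
     = 0.050000 * 989.846 - 48
     = 1.492292.
Step 4: Ties present; correction factor C = 1 - 18/(15^3 - 15) = 0.994643. Corrected H = 1.492292 / 0.994643 = 1.500329.
Step 5: Under H0, H ~ chi^2(3); p-value = 0.682194.
Step 6: alpha = 0.05. fail to reject H0.

H = 1.5003, df = 3, p = 0.682194, fail to reject H0.


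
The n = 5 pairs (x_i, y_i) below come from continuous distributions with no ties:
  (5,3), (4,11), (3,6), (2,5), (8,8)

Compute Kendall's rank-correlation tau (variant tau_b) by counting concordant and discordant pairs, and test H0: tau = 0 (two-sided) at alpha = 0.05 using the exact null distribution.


Step 1: Enumerate the 10 unordered pairs (i,j) with i<j and classify each by sign(x_j-x_i) * sign(y_j-y_i).
  (1,2):dx=-1,dy=+8->D; (1,3):dx=-2,dy=+3->D; (1,4):dx=-3,dy=+2->D; (1,5):dx=+3,dy=+5->C
  (2,3):dx=-1,dy=-5->C; (2,4):dx=-2,dy=-6->C; (2,5):dx=+4,dy=-3->D; (3,4):dx=-1,dy=-1->C
  (3,5):dx=+5,dy=+2->C; (4,5):dx=+6,dy=+3->C
Step 2: C = 6, D = 4, total pairs = 10.
Step 3: tau = (C - D)/(n(n-1)/2) = (6 - 4)/10 = 0.200000.
Step 4: Exact two-sided p-value (enumerate n! = 120 permutations of y under H0): p = 0.816667.
Step 5: alpha = 0.05. fail to reject H0.

tau_b = 0.2000 (C=6, D=4), p = 0.816667, fail to reject H0.


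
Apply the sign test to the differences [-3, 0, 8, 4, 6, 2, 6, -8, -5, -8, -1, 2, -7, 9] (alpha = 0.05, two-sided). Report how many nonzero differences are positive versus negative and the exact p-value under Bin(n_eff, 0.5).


Step 1: Discard zero differences. Original n = 14; n_eff = number of nonzero differences = 13.
Nonzero differences (with sign): -3, +8, +4, +6, +2, +6, -8, -5, -8, -1, +2, -7, +9
Step 2: Count signs: positive = 7, negative = 6.
Step 3: Under H0: P(positive) = 0.5, so the number of positives S ~ Bin(13, 0.5).
Step 4: Two-sided exact p-value = sum of Bin(13,0.5) probabilities at or below the observed probability = 1.000000.
Step 5: alpha = 0.05. fail to reject H0.

n_eff = 13, pos = 7, neg = 6, p = 1.000000, fail to reject H0.


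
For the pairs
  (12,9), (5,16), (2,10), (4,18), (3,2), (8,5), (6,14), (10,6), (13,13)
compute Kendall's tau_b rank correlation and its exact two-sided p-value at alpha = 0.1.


Step 1: Enumerate the 36 unordered pairs (i,j) with i<j and classify each by sign(x_j-x_i) * sign(y_j-y_i).
  (1,2):dx=-7,dy=+7->D; (1,3):dx=-10,dy=+1->D; (1,4):dx=-8,dy=+9->D; (1,5):dx=-9,dy=-7->C
  (1,6):dx=-4,dy=-4->C; (1,7):dx=-6,dy=+5->D; (1,8):dx=-2,dy=-3->C; (1,9):dx=+1,dy=+4->C
  (2,3):dx=-3,dy=-6->C; (2,4):dx=-1,dy=+2->D; (2,5):dx=-2,dy=-14->C; (2,6):dx=+3,dy=-11->D
  (2,7):dx=+1,dy=-2->D; (2,8):dx=+5,dy=-10->D; (2,9):dx=+8,dy=-3->D; (3,4):dx=+2,dy=+8->C
  (3,5):dx=+1,dy=-8->D; (3,6):dx=+6,dy=-5->D; (3,7):dx=+4,dy=+4->C; (3,8):dx=+8,dy=-4->D
  (3,9):dx=+11,dy=+3->C; (4,5):dx=-1,dy=-16->C; (4,6):dx=+4,dy=-13->D; (4,7):dx=+2,dy=-4->D
  (4,8):dx=+6,dy=-12->D; (4,9):dx=+9,dy=-5->D; (5,6):dx=+5,dy=+3->C; (5,7):dx=+3,dy=+12->C
  (5,8):dx=+7,dy=+4->C; (5,9):dx=+10,dy=+11->C; (6,7):dx=-2,dy=+9->D; (6,8):dx=+2,dy=+1->C
  (6,9):dx=+5,dy=+8->C; (7,8):dx=+4,dy=-8->D; (7,9):dx=+7,dy=-1->D; (8,9):dx=+3,dy=+7->C
Step 2: C = 17, D = 19, total pairs = 36.
Step 3: tau = (C - D)/(n(n-1)/2) = (17 - 19)/36 = -0.055556.
Step 4: Exact two-sided p-value (enumerate n! = 362880 permutations of y under H0): p = 0.919455.
Step 5: alpha = 0.1. fail to reject H0.

tau_b = -0.0556 (C=17, D=19), p = 0.919455, fail to reject H0.


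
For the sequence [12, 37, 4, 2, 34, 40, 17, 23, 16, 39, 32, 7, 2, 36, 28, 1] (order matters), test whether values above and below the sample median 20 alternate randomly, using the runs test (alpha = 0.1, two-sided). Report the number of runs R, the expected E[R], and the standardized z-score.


Step 1: Compute median = 20; label A = above, B = below.
Labels in order: BABBAABABAABBAAB  (n_A = 8, n_B = 8)
Step 2: Count runs R = 11.
Step 3: Under H0 (random ordering), E[R] = 2*n_A*n_B/(n_A+n_B) + 1 = 2*8*8/16 + 1 = 9.0000.
        Var[R] = 2*n_A*n_B*(2*n_A*n_B - n_A - n_B) / ((n_A+n_B)^2 * (n_A+n_B-1)) = 14336/3840 = 3.7333.
        SD[R] = 1.9322.
Step 4: Continuity-corrected z = (R - 0.5 - E[R]) / SD[R] = (11 - 0.5 - 9.0000) / 1.9322 = 0.7763.
Step 5: Two-sided p-value via normal approximation = 2*(1 - Phi(|z|)) = 0.437558.
Step 6: alpha = 0.1. fail to reject H0.

R = 11, z = 0.7763, p = 0.437558, fail to reject H0.


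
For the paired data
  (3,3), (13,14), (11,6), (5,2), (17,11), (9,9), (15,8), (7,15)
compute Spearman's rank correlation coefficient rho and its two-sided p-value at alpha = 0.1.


Step 1: Rank x and y separately (midranks; no ties here).
rank(x): 3->1, 13->6, 11->5, 5->2, 17->8, 9->4, 15->7, 7->3
rank(y): 3->2, 14->7, 6->3, 2->1, 11->6, 9->5, 8->4, 15->8
Step 2: d_i = R_x(i) - R_y(i); compute d_i^2.
  (1-2)^2=1, (6-7)^2=1, (5-3)^2=4, (2-1)^2=1, (8-6)^2=4, (4-5)^2=1, (7-4)^2=9, (3-8)^2=25
sum(d^2) = 46.
Step 3: rho = 1 - 6*46 / (8*(8^2 - 1)) = 1 - 276/504 = 0.452381.
Step 4: Under H0, t = rho * sqrt((n-2)/(1-rho^2)) = 1.2425 ~ t(6).
Step 5: Two-sided p-value from the t-distribution with 6 df = 0.260405.
Step 6: alpha = 0.1. fail to reject H0.

rho = 0.4524, p = 0.260405, fail to reject H0 at alpha = 0.1.


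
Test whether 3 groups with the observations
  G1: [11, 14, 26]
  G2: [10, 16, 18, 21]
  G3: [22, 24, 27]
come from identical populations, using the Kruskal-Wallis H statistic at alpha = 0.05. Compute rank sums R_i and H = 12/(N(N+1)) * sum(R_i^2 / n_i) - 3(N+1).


Step 1: Combine all N = 10 observations and assign midranks.
sorted (value, group, rank): (10,G2,1), (11,G1,2), (14,G1,3), (16,G2,4), (18,G2,5), (21,G2,6), (22,G3,7), (24,G3,8), (26,G1,9), (27,G3,10)
Step 2: Sum ranks within each group.
R_1 = 14 (n_1 = 3)
R_2 = 16 (n_2 = 4)
R_3 = 25 (n_3 = 3)
Step 3: H = 12/(N(N+1)) * sum(R_i^2/n_i) - 3(N+1)
     = 12/(10*11) * (14^2/3 + 16^2/4 + 25^2/3) - 3*11
     = 0.109091 * 337.667 - 33
     = 3.836364.
Step 4: No ties, so H is used without correction.
Step 5: Under H0, H ~ chi^2(2); p-value = 0.146874.
Step 6: alpha = 0.05. fail to reject H0.

H = 3.8364, df = 2, p = 0.146874, fail to reject H0.


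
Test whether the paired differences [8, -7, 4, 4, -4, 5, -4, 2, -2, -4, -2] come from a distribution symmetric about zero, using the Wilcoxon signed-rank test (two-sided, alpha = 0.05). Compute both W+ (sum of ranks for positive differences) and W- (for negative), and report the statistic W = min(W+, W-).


Step 1: Drop any zero differences (none here) and take |d_i|.
|d| = [8, 7, 4, 4, 4, 5, 4, 2, 2, 4, 2]
Step 2: Midrank |d_i| (ties get averaged ranks).
ranks: |8|->11, |7|->10, |4|->6, |4|->6, |4|->6, |5|->9, |4|->6, |2|->2, |2|->2, |4|->6, |2|->2
Step 3: Attach original signs; sum ranks with positive sign and with negative sign.
W+ = 11 + 6 + 6 + 9 + 2 = 34
W- = 10 + 6 + 6 + 2 + 6 + 2 = 32
(Check: W+ + W- = 66 should equal n(n+1)/2 = 66.)
Step 4: Test statistic W = min(W+, W-) = 32.
Step 5: Ties in |d|, so use the tie-corrected normal approximation.
        E[W] = n(n+1)/4 = 11*12/4 = 33.
        Tie groups: |d|=2 (t=3), |d|=4 (t=5); sum(t^3 - t) = 144.
        Var[W] = n(n+1)(2n+1)/24 - sum(t^3-t)/48 = 3036/24 - 144/48 = 123.5.
        z = (W - E[W]) / sqrt(Var[W]) = (32 - 33) / 11.1131 = -0.0900.
        Two-sided p = 2*Phi(z) = 0.928300.
Step 6: alpha = 0.05. fail to reject H0.

W+ = 34, W- = 32, W = min = 32, p = 0.928300, fail to reject H0.


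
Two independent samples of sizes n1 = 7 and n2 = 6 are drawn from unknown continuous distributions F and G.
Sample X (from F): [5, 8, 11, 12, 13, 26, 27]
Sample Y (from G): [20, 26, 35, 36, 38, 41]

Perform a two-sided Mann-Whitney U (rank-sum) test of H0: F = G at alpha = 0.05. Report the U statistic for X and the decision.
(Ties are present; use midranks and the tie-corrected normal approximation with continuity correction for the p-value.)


Step 1: Combine and sort all 13 observations; assign midranks.
sorted (value, group): (5,X), (8,X), (11,X), (12,X), (13,X), (20,Y), (26,X), (26,Y), (27,X), (35,Y), (36,Y), (38,Y), (41,Y)
ranks: 5->1, 8->2, 11->3, 12->4, 13->5, 20->6, 26->7.5, 26->7.5, 27->9, 35->10, 36->11, 38->12, 41->13
Step 2: Rank sum for X: R1 = 1 + 2 + 3 + 4 + 5 + 7.5 + 9 = 31.5.
Step 3: U_X = R1 - n1(n1+1)/2 = 31.5 - 7*8/2 = 31.5 - 28 = 3.5.
       U_Y = n1*n2 - U_X = 42 - 3.5 = 38.5.
Step 4: Ties are present, so use the tie-corrected normal approximation (with continuity correction) for the p-value.
Step 5: p-value = 0.015019; compare to alpha = 0.05. reject H0.

U_X = 3.5, p = 0.015019, reject H0 at alpha = 0.05.


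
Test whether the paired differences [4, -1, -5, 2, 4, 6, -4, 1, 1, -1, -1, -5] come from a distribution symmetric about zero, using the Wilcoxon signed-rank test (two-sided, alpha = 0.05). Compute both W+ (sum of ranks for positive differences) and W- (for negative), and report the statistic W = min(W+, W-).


Step 1: Drop any zero differences (none here) and take |d_i|.
|d| = [4, 1, 5, 2, 4, 6, 4, 1, 1, 1, 1, 5]
Step 2: Midrank |d_i| (ties get averaged ranks).
ranks: |4|->8, |1|->3, |5|->10.5, |2|->6, |4|->8, |6|->12, |4|->8, |1|->3, |1|->3, |1|->3, |1|->3, |5|->10.5
Step 3: Attach original signs; sum ranks with positive sign and with negative sign.
W+ = 8 + 6 + 8 + 12 + 3 + 3 = 40
W- = 3 + 10.5 + 8 + 3 + 3 + 10.5 = 38
(Check: W+ + W- = 78 should equal n(n+1)/2 = 78.)
Step 4: Test statistic W = min(W+, W-) = 38.
Step 5: Ties in |d|, so use the tie-corrected normal approximation.
        E[W] = n(n+1)/4 = 12*13/4 = 39.
        Tie groups: |d|=1 (t=5), |d|=4 (t=3), |d|=5 (t=2); sum(t^3 - t) = 150.
        Var[W] = n(n+1)(2n+1)/24 - sum(t^3-t)/48 = 3900/24 - 150/48 = 159.375.
        z = (W - E[W]) / sqrt(Var[W]) = (38 - 39) / 12.6244 = -0.0792.
        Two-sided p = 2*Phi(z) = 0.936864.
Step 6: alpha = 0.05. fail to reject H0.

W+ = 40, W- = 38, W = min = 38, p = 0.936864, fail to reject H0.
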